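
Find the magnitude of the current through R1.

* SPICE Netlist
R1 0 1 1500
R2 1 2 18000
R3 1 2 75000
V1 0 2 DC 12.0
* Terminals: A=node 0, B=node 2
Nodal analysis, taking node 2 as the 0 V reference.
Source V1 fixes V_0 = 12 V.
KCL at each unknown node (sum of currents leaving = 0; resistances in Ω):
  Node 1: (V_1 - 12)/1500 + (V_1 - 0)/18000 + (V_1 - 0)/75000 = 0
Collecting terms: 0.0007356 × V_1 = 0.008  =>  V_1 = 10.88 V
I_R1 = (V_0 - V_1)/R1 = (12 - 10.88)/1500 = 0.0007492 A
|I_R1| = 0.0007492 A

Final answer: |I_R1| = 0.0007492 A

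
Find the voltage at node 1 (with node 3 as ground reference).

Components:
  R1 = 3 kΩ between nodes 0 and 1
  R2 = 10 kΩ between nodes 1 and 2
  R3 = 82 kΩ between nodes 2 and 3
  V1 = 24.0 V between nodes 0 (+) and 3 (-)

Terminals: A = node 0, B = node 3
Nodal analysis, taking node 3 as the 0 V reference.
Source V1 fixes V_0 = 24 V.
KCL at each unknown node (sum of currents leaving = 0; resistances in Ω):
  Node 1: (V_1 - 24)/3000 + (V_1 - V_2)/10000 = 0
  Node 2: (V_2 - V_1)/10000 + (V_2 - 0)/82000 = 0
Collecting terms (coefficients in siemens):
  0.0004333·V_1 - 0.0001·V_2 = 0.008
  0.0001122·V_2 - 0.0001·V_1 = 0
Determinant D = (0.0004333)(0.0001122) - (-0.0001)(-0.0001) = 0.00000003862
V_1 = [(0.008)(0.0001122) - (-0.0001)(0)]/D = 23.24 V
V_2 = [(0.0004333)(0) - (0.008)(-0.0001)]/D = 20.72 V
The requested potential is V_1 = 23.24 V.

Final answer: V_1 = 23.24 V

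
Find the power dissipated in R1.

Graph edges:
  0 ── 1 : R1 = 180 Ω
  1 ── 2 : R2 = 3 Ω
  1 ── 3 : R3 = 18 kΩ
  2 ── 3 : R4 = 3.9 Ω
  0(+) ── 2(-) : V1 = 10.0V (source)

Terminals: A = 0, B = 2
Nodal analysis, taking node 2 as the 0 V reference.
Source V1 fixes V_0 = 10 V.
KCL at each unknown node (sum of currents leaving = 0; resistances in Ω):
  Node 1: (V_1 - 10)/180 + (V_1 - 0)/3 + (V_1 - V_3)/18000 = 0
  Node 3: (V_3 - V_1)/18000 + (V_3 - 0)/3.9 = 0
Collecting terms (coefficients in siemens):
  0.3389·V_1 - 0.00005556·V_3 = 0.05556
  0.2565·V_3 - 0.00005556·V_1 = 0
Determinant D = (0.3389)(0.2565) - (-0.00005556)(-0.00005556) = 0.08693
V_1 = [(0.05556)(0.2565) - (-0.00005556)(0)]/D = 0.1639 V
V_3 = [(0.3389)(0) - (0.05556)(-0.00005556)]/D = 0.00003551 V
I_R1 = (V_0 - V_1)/R1 = (10 - 0.1639)/180 = 0.05464 A
P_R1 = I_R1² × R1 = (0.05464)² × 180 = 0.5375 W

Final answer: 0.5375 W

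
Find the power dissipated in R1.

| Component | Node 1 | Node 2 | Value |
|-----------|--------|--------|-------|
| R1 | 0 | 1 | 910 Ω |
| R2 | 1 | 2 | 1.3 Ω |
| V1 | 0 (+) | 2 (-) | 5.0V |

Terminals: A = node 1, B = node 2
Nodal analysis, taking node 2 as the 0 V reference.
Source V1 fixes V_0 = 5 V.
KCL at each unknown node (sum of currents leaving = 0; resistances in Ω):
  Node 1: (V_1 - 5)/910 + (V_1 - 0)/1.3 = 0
Collecting terms: 0.7703 × V_1 = 0.005495  =>  V_1 = 0.007133 V
I_R1 = (V_0 - V_1)/R1 = (5 - 0.007133)/910 = 0.005487 A
P_R1 = I_R1² × R1 = (0.005487)² × 910 = 0.02739 W

Final answer: 0.02739 W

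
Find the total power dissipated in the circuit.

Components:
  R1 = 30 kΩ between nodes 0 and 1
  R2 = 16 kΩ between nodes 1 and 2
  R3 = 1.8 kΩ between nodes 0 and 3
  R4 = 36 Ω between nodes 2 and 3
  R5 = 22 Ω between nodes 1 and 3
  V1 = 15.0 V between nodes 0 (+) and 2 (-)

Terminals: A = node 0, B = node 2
Nodal analysis, taking node 2 as the 0 V reference.
Source V1 fixes V_0 = 15 V.
KCL at each unknown node (sum of currents leaving = 0; resistances in Ω):
  Node 1: (V_1 - 15)/30000 + (V_1 - 0)/16000 + (V_1 - V_3)/22 = 0
  Node 3: (V_3 - 15)/1800 + (V_3 - 0)/36 + (V_3 - V_1)/22 = 0
Collecting terms (coefficients in siemens):
  0.04555·V_1 - 0.04545·V_3 = 0.0005
  0.07379·V_3 - 0.04545·V_1 = 0.008333
Determinant D = (0.04555)(0.07379) - (-0.04545)(-0.04545) = 0.001295
V_1 = [(0.0005)(0.07379) - (-0.04545)(0.008333)]/D = 0.321 V
V_3 = [(0.04555)(0.008333) - (0.0005)(-0.04545)]/D = 0.3107 V
Power in each resistor, P = (ΔV)²/R:
  P_R1 = (15 - 0.321)²/30000 = 0.007182 W
  P_R2 = (0.321 - 0)²/16000 = 0.00000644 W
  P_R3 = (15 - 0.3107)²/1800 = 0.1199 W
  P_R4 = (0 - 0.3107)²/36 = 0.002681 W
  P_R5 = (0.321 - 0.3107)²/22 = 0.000004844 W
P_total = P_R1 + P_R2 + P_R3 + P_R4 + P_R5 = 0.1298 W

Final answer: 0.1298 W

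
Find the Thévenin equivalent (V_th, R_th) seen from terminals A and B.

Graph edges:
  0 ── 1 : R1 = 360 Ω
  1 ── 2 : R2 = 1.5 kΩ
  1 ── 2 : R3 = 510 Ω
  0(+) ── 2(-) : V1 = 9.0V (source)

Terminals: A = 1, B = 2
Step 1 — V_th is the open-circuit voltage V_A - V_B (nothing connected across the terminals).
Nodal analysis, taking node 2 as the 0 V reference.
Source V1 fixes V_0 = 9 V.
KCL at each unknown node (sum of currents leaving = 0; resistances in Ω):
  Node 1: (V_1 - 9)/360 + (V_1 - 0)/1500 + (V_1 - 0)/510 = 0
Collecting terms: 0.005405 × V_1 = 0.025  =>  V_1 = 4.625 V
V_th = V_1 - V_2 = 4.625 - 0 = 4.625 V
Step 2 — R_th: zero the source — replace V1 by a short circuit (node 2 merges into node 0) — and find the resistance seen between A (node 1) and B (node 0).
Reduce the network between node 1 (A) and node 0 (B) by series/parallel combination:
  Rp1 = R1 ‖ R2 ‖ R3 (parallel, all between nodes 0 and 1) = 1/(1/360 + 1/1500 + 1/510) = 185 Ω
R_th = 185 Ω

Final answer: V_th = 4.625 V, R_th = 185 Ω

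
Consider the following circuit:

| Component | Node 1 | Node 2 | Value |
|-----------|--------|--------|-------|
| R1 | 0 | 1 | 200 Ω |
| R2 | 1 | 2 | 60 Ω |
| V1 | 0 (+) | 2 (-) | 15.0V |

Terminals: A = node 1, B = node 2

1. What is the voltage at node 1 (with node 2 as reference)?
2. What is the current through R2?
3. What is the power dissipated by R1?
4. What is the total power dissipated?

Nodal analysis, taking node 2 as the 0 V reference.
Source V1 fixes V_0 = 15 V.
KCL at each unknown node (sum of currents leaving = 0; resistances in Ω):
  Node 1: (V_1 - 15)/200 + (V_1 - 0)/60 = 0
Collecting terms: 0.02167 × V_1 = 0.075  =>  V_1 = 3.462 V
Part 1:
  Read off the nodal solution: V_1 = 3.462 V
Part 2:
  I_R2 = (V_1 - V_2)/R2 = (3.462 - 0)/60 = 0.05769 A
  Magnitude: I_R2 = 0.05769 A
Part 3:
  I_R1 = (V_0 - V_1)/R1 = (15 - 3.462)/200 = 0.05769 A
  P_R1 = I_R1² × R1 = (0.05769)² × 200 = 0.6657 W
Part 4:
  Power in each resistor, P = (ΔV)²/R:
    P_R1 = (15 - 3.462)²/200 = 0.6657 W
    P_R2 = (3.462 - 0)²/60 = 0.1997 W
  P_total = P_R1 + P_R2 = 0.8654 W

Final answers:
1. V_1 = 3.462 V
2. I_R2 = 0.05769 A
3. P_R1 = 0.6657 W
4. P_total = 0.8654 W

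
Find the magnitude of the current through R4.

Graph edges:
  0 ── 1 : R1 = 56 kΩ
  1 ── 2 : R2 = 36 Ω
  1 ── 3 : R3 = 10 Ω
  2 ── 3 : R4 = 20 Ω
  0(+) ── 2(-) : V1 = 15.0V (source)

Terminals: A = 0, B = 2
Nodal analysis, taking node 2 as the 0 V reference.
Source V1 fixes V_0 = 15 V.
KCL at each unknown node (sum of currents leaving = 0; resistances in Ω):
  Node 1: (V_1 - 15)/56000 + (V_1 - 0)/36 + (V_1 - V_3)/10 = 0
  Node 3: (V_3 - V_1)/10 + (V_3 - 0)/20 = 0
Collecting terms (coefficients in siemens):
  0.1278·V_1 - 0.1·V_3 = 0.0002679
  0.15·V_3 - 0.1·V_1 = 0
Determinant D = (0.1278)(0.15) - (-0.1)(-0.1) = 0.009169
V_1 = [(0.0002679)(0.15) - (-0.1)(0)]/D = 0.004382 V
V_3 = [(0.1278)(0) - (0.0002679)(-0.1)]/D = 0.002921 V
I_R4 = (V_2 - V_3)/R4 = (0 - 0.002921)/20 = -0.0001461 A
|I_R4| = 0.0001461 A

Final answer: |I_R4| = 0.0001461 A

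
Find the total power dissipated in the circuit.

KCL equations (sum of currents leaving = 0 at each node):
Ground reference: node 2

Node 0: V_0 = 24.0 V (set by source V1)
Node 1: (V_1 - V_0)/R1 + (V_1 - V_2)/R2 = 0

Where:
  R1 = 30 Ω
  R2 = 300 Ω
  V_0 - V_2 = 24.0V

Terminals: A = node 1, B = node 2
Nodal analysis, taking node 2 as the 0 V reference.
Source V1 fixes V_0 = 24 V.
KCL at each unknown node (sum of currents leaving = 0; resistances in Ω):
  Node 1: (V_1 - 24)/30 + (V_1 - 0)/300 = 0
Collecting terms: 0.03667 × V_1 = 0.8  =>  V_1 = 21.82 V
Power in each resistor, P = (ΔV)²/R:
  P_R1 = (24 - 21.82)²/30 = 0.1587 W
  P_R2 = (21.82 - 0)²/300 = 1.587 W
P_total = P_R1 + P_R2 = 1.745 W

Final answer: 1.745 W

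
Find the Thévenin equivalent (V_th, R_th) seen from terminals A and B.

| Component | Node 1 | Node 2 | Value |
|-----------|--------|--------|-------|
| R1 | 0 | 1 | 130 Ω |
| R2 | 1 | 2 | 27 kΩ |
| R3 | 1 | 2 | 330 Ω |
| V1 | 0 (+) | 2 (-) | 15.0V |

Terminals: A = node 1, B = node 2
Step 1 — V_th is the open-circuit voltage V_A - V_B (nothing connected across the terminals).
Nodal analysis, taking node 2 as the 0 V reference.
Source V1 fixes V_0 = 15 V.
KCL at each unknown node (sum of currents leaving = 0; resistances in Ω):
  Node 1: (V_1 - 15)/130 + (V_1 - 0)/27000 + (V_1 - 0)/330 = 0
Collecting terms: 0.01076 × V_1 = 0.1154  =>  V_1 = 10.72 V
V_th = V_1 - V_2 = 10.72 - 0 = 10.72 V
Step 2 — R_th: zero the source — replace V1 by a short circuit (node 2 merges into node 0) — and find the resistance seen between A (node 1) and B (node 0).
Reduce the network between node 1 (A) and node 0 (B) by series/parallel combination:
  Rp1 = R1 ‖ R2 ‖ R3 (parallel, all between nodes 0 and 1) = 1/(1/130 + 1/27000 + 1/330) = 92.94 Ω
R_th = 92.94 Ω

Final answer: V_th = 10.72 V, R_th = 92.94 Ω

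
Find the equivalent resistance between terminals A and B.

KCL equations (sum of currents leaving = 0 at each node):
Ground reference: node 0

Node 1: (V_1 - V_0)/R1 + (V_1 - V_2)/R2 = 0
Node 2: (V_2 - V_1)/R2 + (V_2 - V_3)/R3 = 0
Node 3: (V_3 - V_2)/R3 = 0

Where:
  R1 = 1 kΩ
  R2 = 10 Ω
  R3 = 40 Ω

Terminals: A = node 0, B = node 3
Reduce the network between node 0 (A) and node 3 (B) by series/parallel combination:
  Rs1 = R1 + R2 (series, joined only at node 1) = 1000 + 10 = 1010 Ω
  Rs2 = R3 + Rs1 (series, joined only at node 2) = 40 + 1010 = 1050 Ω
R_eq = 1.05 kΩ

Final answer: 1.05 kΩ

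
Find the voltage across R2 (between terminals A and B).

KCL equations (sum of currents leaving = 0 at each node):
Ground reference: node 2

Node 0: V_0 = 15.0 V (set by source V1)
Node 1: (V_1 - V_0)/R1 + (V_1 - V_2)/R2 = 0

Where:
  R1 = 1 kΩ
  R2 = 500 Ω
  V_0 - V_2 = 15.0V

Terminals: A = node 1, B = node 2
R1 and R2 are in series across V1 (node 0 → node 1 → node 2), and the output A–B is taken across R2, so this is a voltage divider.
Series current: I = V1/(R1 + R2) = 15/(1000 + 500) = 15/1500 = 0.01 A
V_R2 = I × R2 = V1 × R2/(R1 + R2) = 15 × 500/1500 = 5 V

Final answer: 5 V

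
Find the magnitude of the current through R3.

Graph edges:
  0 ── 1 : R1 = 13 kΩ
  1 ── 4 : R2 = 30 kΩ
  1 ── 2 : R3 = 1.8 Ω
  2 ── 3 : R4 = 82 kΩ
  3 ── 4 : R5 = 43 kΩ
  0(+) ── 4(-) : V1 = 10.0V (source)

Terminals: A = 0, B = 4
Nodal analysis, taking node 4 as the 0 V reference.
Source V1 fixes V_0 = 10 V.
KCL at each unknown node (sum of currents leaving = 0; resistances in Ω):
  Node 1: (V_1 - 10)/13000 + (V_1 - 0)/30000 + (V_1 - V_2)/1.8 = 0
  Node 2: (V_2 - V_1)/1.8 + (V_2 - V_3)/82000 = 0
  Node 3: (V_3 - V_2)/82000 + (V_3 - 0)/43000 = 0
Collecting terms (coefficients in siemens):
  0.5557·V_1 - 0.5556·V_2 = 0.0007692
  0.5556·V_2 - 0.5556·V_1 - 0.0000122·V_3 = 0
  0.00003545·V_3 - 0.0000122·V_2 = 0
Solving these 3 simultaneous equations (Gaussian elimination) gives:
  V_1 = 6.505 V, V_2 = 6.505 V, V_3 = 2.238 V
I_R3 = (V_1 - V_2)/R3 = (6.505 - 6.505)/1.8 = 0.00005204 A
|I_R3| = 0.00005204 A

Final answer: |I_R3| = 5.204e-05 A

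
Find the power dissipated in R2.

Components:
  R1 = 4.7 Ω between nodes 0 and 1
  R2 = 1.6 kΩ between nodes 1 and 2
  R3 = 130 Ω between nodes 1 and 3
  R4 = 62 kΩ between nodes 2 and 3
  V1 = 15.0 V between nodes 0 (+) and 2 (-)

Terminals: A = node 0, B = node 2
Nodal analysis, taking node 2 as the 0 V reference.
Source V1 fixes V_0 = 15 V.
KCL at each unknown node (sum of currents leaving = 0; resistances in Ω):
  Node 1: (V_1 - 15)/4.7 + (V_1 - 0)/1600 + (V_1 - V_3)/130 = 0
  Node 3: (V_3 - V_1)/130 + (V_3 - 0)/62000 = 0
Collecting terms (coefficients in siemens):
  0.2211·V_1 - 0.007692·V_3 = 3.191
  0.007708·V_3 - 0.007692·V_1 = 0
Determinant D = (0.2211)(0.007708) - (-0.007692)(-0.007692) = 0.001645
V_1 = [(3.191)(0.007708) - (-0.007692)(0)]/D = 14.95 V
V_3 = [(0.2211)(0) - (3.191)(-0.007692)]/D = 14.92 V
I_R2 = (V_1 - V_2)/R2 = (14.95 - 0)/1600 = 0.009347 A
P_R2 = I_R2² × R2 = (0.009347)² × 1600 = 0.1398 W

Final answer: 0.1398 W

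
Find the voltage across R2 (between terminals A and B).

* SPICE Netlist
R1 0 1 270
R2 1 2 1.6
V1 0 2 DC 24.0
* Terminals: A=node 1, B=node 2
R1 and R2 are in series across V1 (node 0 → node 1 → node 2), and the output A–B is taken across R2, so this is a voltage divider.
Series current: I = V1/(R1 + R2) = 24/(270 + 1.6) = 24/271.6 = 0.08837 A
V_R2 = I × R2 = V1 × R2/(R1 + R2) = 24 × 1.6/271.6 = 0.1414 V

Final answer: 0.1414 V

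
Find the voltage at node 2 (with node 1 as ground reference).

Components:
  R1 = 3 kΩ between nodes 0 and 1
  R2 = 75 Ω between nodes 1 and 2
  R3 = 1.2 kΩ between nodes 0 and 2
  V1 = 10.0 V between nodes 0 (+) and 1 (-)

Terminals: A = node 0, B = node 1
Nodal analysis, taking node 1 as the 0 V reference.
Source V1 fixes V_0 = 10 V.
KCL at each unknown node (sum of currents leaving = 0; resistances in Ω):
  Node 2: (V_2 - 0)/75 + (V_2 - 10)/1200 = 0
Collecting terms: 0.01417 × V_2 = 0.008333  =>  V_2 = 0.5882 V
The requested potential is V_2 = 0.5882 V.

Final answer: V_2 = 0.5882 V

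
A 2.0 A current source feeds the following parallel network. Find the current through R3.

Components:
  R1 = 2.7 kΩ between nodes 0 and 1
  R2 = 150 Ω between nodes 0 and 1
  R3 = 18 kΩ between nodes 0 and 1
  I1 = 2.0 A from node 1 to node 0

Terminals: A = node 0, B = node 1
All resistors sit directly between nodes 0 and 1, so they are in parallel and share one voltage V; the full source current 2 A splits among them.
1/R_par = 1/2700 + 1/150 + 1/18000 = 0.007093 S  =>  R_par = 141 Ω
V = I × R_par = 2 × 141 = 282 V
I_R3 = V/R3 = 282/18000 = 0.01567 A

Final answer: 0.01567 A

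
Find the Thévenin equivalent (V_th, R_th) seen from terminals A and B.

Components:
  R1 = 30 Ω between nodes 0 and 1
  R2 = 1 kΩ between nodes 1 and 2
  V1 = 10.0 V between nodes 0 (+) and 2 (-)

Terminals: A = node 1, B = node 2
Step 1 — V_th is the open-circuit voltage V_A - V_B (nothing connected across the terminals).
Nodal analysis, taking node 2 as the 0 V reference.
Source V1 fixes V_0 = 10 V.
KCL at each unknown node (sum of currents leaving = 0; resistances in Ω):
  Node 1: (V_1 - 10)/30 + (V_1 - 0)/1000 = 0
Collecting terms: 0.03433 × V_1 = 0.3333  =>  V_1 = 9.709 V
V_th = V_1 - V_2 = 9.709 - 0 = 9.709 V
Step 2 — R_th: zero the source — replace V1 by a short circuit (node 2 merges into node 0) — and find the resistance seen between A (node 1) and B (node 0).
Reduce the network between node 1 (A) and node 0 (B) by series/parallel combination:
  Rp1 = R1 ‖ R2 (parallel, both between nodes 0 and 1) = 1/(1/30 + 1/1000) = 29.13 Ω
R_th = 29.13 Ω

Final answer: V_th = 9.709 V, R_th = 29.13 Ω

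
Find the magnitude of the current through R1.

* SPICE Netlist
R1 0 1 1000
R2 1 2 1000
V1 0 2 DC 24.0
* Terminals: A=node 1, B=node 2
Nodal analysis, taking node 2 as the 0 V reference.
Source V1 fixes V_0 = 24 V.
KCL at each unknown node (sum of currents leaving = 0; resistances in Ω):
  Node 1: (V_1 - 24)/1000 + (V_1 - 0)/1000 = 0
Collecting terms: 0.002 × V_1 = 0.024  =>  V_1 = 12 V
I_R1 = (V_0 - V_1)/R1 = (24 - 12)/1000 = 0.012 A
|I_R1| = 0.012 A

Final answer: |I_R1| = 0.012 A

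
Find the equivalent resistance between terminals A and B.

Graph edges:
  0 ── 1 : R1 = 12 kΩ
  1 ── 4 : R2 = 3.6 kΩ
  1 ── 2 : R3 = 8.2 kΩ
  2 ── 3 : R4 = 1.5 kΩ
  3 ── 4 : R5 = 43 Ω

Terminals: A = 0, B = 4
Reduce the network between node 0 (A) and node 4 (B) by series/parallel combination:
  Rs1 = R3 + R4 (series, joined only at node 2) = 8200 + 1500 = 9700 Ω
  Rs2 = R5 + Rs1 (series, joined only at node 3) = 43 + 9700 = 9743 Ω
  Rp1 = R2 ‖ Rs2 (parallel, both between nodes 1 and 4) = 1/(1/3600 + 1/9743) = 2629 Ω
  Rs3 = R1 + Rp1 (series, joined only at node 1) = 12000 + 2629 = 14630 Ω
R_eq = 14.63 kΩ

Final answer: 14.63 kΩ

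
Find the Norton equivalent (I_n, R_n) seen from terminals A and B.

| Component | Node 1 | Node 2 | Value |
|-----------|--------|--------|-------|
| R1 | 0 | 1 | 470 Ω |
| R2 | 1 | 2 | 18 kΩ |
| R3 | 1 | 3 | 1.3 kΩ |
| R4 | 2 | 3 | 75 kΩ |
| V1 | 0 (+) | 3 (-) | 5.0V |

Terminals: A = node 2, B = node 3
Find the Thévenin equivalent first; then I_n = V_th/R_th and R_n = R_th.
Step 1 — V_th is the open-circuit voltage V_A - V_B (nothing connected across the terminals).
Nodal analysis, taking node 3 as the 0 V reference.
Source V1 fixes V_0 = 5 V.
KCL at each unknown node (sum of currents leaving = 0; resistances in Ω):
  Node 1: (V_1 - 5)/470 + (V_1 - V_2)/18000 + (V_1 - 0)/1300 = 0
  Node 2: (V_2 - V_1)/18000 + (V_2 - 0)/75000 = 0
Collecting terms (coefficients in siemens):
  0.002952·V_1 - 0.00005556·V_2 = 0.01064
  0.00006889·V_2 - 0.00005556·V_1 = 0
Determinant D = (0.002952)(0.00006889) - (-0.00005556)(-0.00005556) = 0.0000002003
V_1 = [(0.01064)(0.00006889) - (-0.00005556)(0)]/D = 3.659 V
V_2 = [(0.002952)(0) - (0.01064)(-0.00005556)]/D = 2.951 V
V_th = V_2 - V_3 = 2.951 - 0 = 2.951 V
Step 2 — R_th: zero the source — replace V1 by a short circuit (node 3 merges into node 0) — and find the resistance seen between A (node 2) and B (node 0).
Reduce the network between node 2 (A) and node 0 (B) by series/parallel combination:
  Rp1 = R1 ‖ R3 (parallel, both between nodes 0 and 1) = 1/(1/470 + 1/1300) = 345.2 Ω
  Rs1 = R2 + Rp1 (series, joined only at node 1) = 18000 + 345.2 = 18350 Ω
  Rp2 = R4 ‖ Rs1 (parallel, both between nodes 0 and 2) = 1/(1/75000 + 1/18350) = 14740 Ω
R_th = 14.74 kΩ
I_n = V_th/R_th = 2.951/14740 = 0.0002002 A, and R_n = R_th = 14.74 kΩ

Final answer: I_n = 0.0002002 A, R_n = 14.74 kΩ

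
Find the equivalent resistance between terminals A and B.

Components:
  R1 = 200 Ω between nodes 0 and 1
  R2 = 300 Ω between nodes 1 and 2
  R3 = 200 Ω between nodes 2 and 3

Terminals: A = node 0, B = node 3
Reduce the network between node 0 (A) and node 3 (B) by series/parallel combination:
  Rs1 = R1 + R2 (series, joined only at node 1) = 200 + 300 = 500 Ω
  Rs2 = R3 + Rs1 (series, joined only at node 2) = 200 + 500 = 700 Ω
R_eq = 700 Ω

Final answer: 700 Ω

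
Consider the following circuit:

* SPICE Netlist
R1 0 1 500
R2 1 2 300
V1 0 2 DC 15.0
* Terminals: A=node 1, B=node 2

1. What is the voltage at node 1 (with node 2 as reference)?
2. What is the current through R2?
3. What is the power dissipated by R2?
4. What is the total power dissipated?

Nodal analysis, taking node 2 as the 0 V reference.
Source V1 fixes V_0 = 15 V.
KCL at each unknown node (sum of currents leaving = 0; resistances in Ω):
  Node 1: (V_1 - 15)/500 + (V_1 - 0)/300 = 0
Collecting terms: 0.005333 × V_1 = 0.03  =>  V_1 = 5.625 V
Part 1:
  Read off the nodal solution: V_1 = 5.625 V
Part 2:
  I_R2 = (V_1 - V_2)/R2 = (5.625 - 0)/300 = 0.01875 A
  Magnitude: I_R2 = 0.01875 A
Part 3:
  I_R2 = (V_1 - V_2)/R2 = (5.625 - 0)/300 = 0.01875 A
  P_R2 = I_R2² × R2 = (0.01875)² × 300 = 0.1055 W
Part 4:
  Power in each resistor, P = (ΔV)²/R:
    P_R1 = (15 - 5.625)²/500 = 0.1758 W
    P_R2 = (5.625 - 0)²/300 = 0.1055 W
  P_total = P_R1 + P_R2 = 0.2812 W

Final answers:
1. V_1 = 5.625 V
2. I_R2 = 0.01875 A
3. P_R2 = 0.1055 W
4. P_total = 0.2812 W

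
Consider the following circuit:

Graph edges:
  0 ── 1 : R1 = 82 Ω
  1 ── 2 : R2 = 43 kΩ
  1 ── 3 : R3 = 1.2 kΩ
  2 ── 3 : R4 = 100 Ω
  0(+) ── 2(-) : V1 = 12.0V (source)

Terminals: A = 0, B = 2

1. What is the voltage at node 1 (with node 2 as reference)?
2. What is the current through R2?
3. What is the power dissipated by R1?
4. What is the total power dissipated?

Nodal analysis, taking node 2 as the 0 V reference.
Source V1 fixes V_0 = 12 V.
KCL at each unknown node (sum of currents leaving = 0; resistances in Ω):
  Node 1: (V_1 - 12)/82 + (V_1 - 0)/43000 + (V_1 - V_3)/1200 = 0
  Node 3: (V_3 - V_1)/1200 + (V_3 - 0)/100 = 0
Collecting terms (coefficients in siemens):
  0.01305·V_1 - 0.0008333·V_3 = 0.1463
  0.01083·V_3 - 0.0008333·V_1 = 0
Determinant D = (0.01305)(0.01083) - (-0.0008333)(-0.0008333) = 0.0001407
V_1 = [(0.1463)(0.01083) - (-0.0008333)(0)]/D = 11.27 V
V_3 = [(0.01305)(0) - (0.1463)(-0.0008333)]/D = 0.8668 V
Part 1:
  Read off the nodal solution: V_1 = 11.27 V
Part 2:
  I_R2 = (V_1 - V_2)/R2 = (11.27 - 0)/43000 = 0.000262 A
  Magnitude: I_R2 = 0.000262 A
Part 3:
  I_R1 = (V_0 - V_1)/R1 = (12 - 11.27)/82 = 0.00893 A
  P_R1 = I_R1² × R1 = (0.00893)² × 82 = 0.006538 W
Part 4:
  Power in each resistor, P = (ΔV)²/R:
    P_R1 = (12 - 11.27)²/82 = 0.006538 W
    P_R2 = (11.27 - 0)²/43000 = 0.002953 W
    P_R3 = (11.27 - 0.8668)²/1200 = 0.09015 W
    P_R4 = (0 - 0.8668)²/100 = 0.007513 W
  P_total = P_R1 + P_R2 + P_R3 + P_R4 = 0.1072 W

Final answers:
1. V_1 = 11.27 V
2. I_R2 = 0.000262 A
3. P_R1 = 0.006538 W
4. P_total = 0.1072 W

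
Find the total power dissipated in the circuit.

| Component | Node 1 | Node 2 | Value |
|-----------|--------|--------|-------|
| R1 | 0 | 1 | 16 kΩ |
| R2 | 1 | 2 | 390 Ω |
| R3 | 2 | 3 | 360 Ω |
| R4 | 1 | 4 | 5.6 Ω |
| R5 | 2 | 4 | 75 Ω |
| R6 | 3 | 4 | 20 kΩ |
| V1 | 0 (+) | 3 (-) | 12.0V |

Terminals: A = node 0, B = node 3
Nodal analysis, taking node 3 as the 0 V reference.
Source V1 fixes V_0 = 12 V.
KCL at each unknown node (sum of currents leaving = 0; resistances in Ω):
  Node 1: (V_1 - 12)/16000 + (V_1 - V_2)/390 + (V_1 - V_4)/5.6 = 0
  Node 2: (V_2 - V_1)/390 + (V_2 - 0)/360 + (V_2 - V_4)/75 = 0
  Node 4: (V_4 - V_1)/5.6 + (V_4 - V_2)/75 + (V_4 - 0)/20000 = 0
Collecting terms (coefficients in siemens):
  0.1812·V_1 - 0.002564·V_2 - 0.1786·V_4 = 0.00075
  0.01868·V_2 - 0.002564·V_1 - 0.01333·V_4 = 0
  0.192·V_4 - 0.1786·V_1 - 0.01333·V_2 = 0
Solving these 3 simultaneous equations (Gaussian elimination) gives:
  V_1 = 0.3056 V, V_2 = 0.2577 V, V_4 = 0.3022 V
Power in each resistor, P = (ΔV)²/R:
  P_R1 = (12 - 0.3056)²/16000 = 0.008547 W
  P_R2 = (0.3056 - 0.2577)²/390 = 0.000005879 W
  P_R3 = (0.2577 - 0)²/360 = 0.0001844 W
  P_R4 = (0.3056 - 0.3022)²/5.6 = 0.000002071 W
  P_R5 = (0.2577 - 0.3022)²/75 = 0.00002638 W
  P_R6 = (0 - 0.3022)²/20000 = 0.000004565 W
P_total = P_R1 + P_R2 + P_R3 + P_R4 + P_R5 + P_R6 = 0.008771 W

Final answer: 0.008771 W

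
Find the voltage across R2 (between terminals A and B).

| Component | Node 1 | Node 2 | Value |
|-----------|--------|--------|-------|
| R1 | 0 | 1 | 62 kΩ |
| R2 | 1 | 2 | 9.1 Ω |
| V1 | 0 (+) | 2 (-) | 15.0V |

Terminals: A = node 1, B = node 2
R1 and R2 are in series across V1 (node 0 → node 1 → node 2), and the output A–B is taken across R2, so this is a voltage divider.
Series current: I = V1/(R1 + R2) = 15/(62000 + 9.1) = 15/62010 = 0.0002419 A
V_R2 = I × R2 = V1 × R2/(R1 + R2) = 15 × 9.1/62010 = 0.002201 V

Final answer: 0.002201 V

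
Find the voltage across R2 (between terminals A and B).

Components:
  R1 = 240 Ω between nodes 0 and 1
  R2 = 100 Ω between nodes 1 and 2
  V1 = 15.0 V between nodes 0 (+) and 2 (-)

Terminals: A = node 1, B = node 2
R1 and R2 are in series across V1 (node 0 → node 1 → node 2), and the output A–B is taken across R2, so this is a voltage divider.
Series current: I = V1/(R1 + R2) = 15/(240 + 100) = 15/340 = 0.04412 A
V_R2 = I × R2 = V1 × R2/(R1 + R2) = 15 × 100/340 = 4.412 V

Final answer: 4.412 V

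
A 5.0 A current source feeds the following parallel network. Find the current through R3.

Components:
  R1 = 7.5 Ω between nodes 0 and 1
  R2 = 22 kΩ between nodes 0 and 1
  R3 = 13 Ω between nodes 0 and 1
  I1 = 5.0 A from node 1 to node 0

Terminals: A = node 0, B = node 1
All resistors sit directly between nodes 0 and 1, so they are in parallel and share one voltage V; the full source current 5 A splits among them.
1/R_par = 1/7.5 + 1/22000 + 1/13 = 0.2103 S  =>  R_par = 4.755 Ω
V = I × R_par = 5 × 4.755 = 23.78 V
I_R3 = V/R3 = 23.78/13 = 1.829 A

Final answer: 1.829 A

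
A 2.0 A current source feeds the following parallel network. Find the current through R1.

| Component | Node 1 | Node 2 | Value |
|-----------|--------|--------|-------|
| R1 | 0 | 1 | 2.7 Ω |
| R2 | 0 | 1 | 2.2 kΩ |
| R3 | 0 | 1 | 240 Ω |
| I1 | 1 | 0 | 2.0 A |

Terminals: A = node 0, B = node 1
All resistors sit directly between nodes 0 and 1, so they are in parallel and share one voltage V; the full source current 2 A splits among them.
1/R_par = 1/2.7 + 1/2200 + 1/240 = 0.375 S  =>  R_par = 2.667 Ω
V = I × R_par = 2 × 2.667 = 5.333 V
I_R1 = V/R1 = 5.333/2.7 = 1.975 A

Final answer: 1.975 A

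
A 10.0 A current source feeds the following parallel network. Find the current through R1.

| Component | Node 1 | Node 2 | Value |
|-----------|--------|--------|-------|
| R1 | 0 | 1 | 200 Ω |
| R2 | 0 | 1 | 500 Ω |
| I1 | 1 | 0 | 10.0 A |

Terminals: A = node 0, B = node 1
All resistors sit directly between nodes 0 and 1, so they are in parallel and share one voltage V; the full source current 10 A splits among them.
1/R_par = 1/200 + 1/500 = 0.007 S  =>  R_par = 142.9 Ω
V = I × R_par = 10 × 142.9 = 1429 V
I_R1 = V/R1 = 1429/200 = 7.143 A

Final answer: 7.143 A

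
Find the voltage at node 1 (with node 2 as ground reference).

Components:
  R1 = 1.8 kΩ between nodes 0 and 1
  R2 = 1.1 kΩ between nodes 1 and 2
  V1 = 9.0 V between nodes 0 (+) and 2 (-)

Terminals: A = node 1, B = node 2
Nodal analysis, taking node 2 as the 0 V reference.
Source V1 fixes V_0 = 9 V.
KCL at each unknown node (sum of currents leaving = 0; resistances in Ω):
  Node 1: (V_1 - 9)/1800 + (V_1 - 0)/1100 = 0
Collecting terms: 0.001465 × V_1 = 0.005  =>  V_1 = 3.414 V
The requested potential is V_1 = 3.414 V.

Final answer: V_1 = 3.414 V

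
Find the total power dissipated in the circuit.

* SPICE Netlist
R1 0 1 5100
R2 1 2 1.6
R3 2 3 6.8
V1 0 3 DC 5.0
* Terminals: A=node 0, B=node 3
Nodal analysis, taking node 3 as the 0 V reference.
Source V1 fixes V_0 = 5 V.
KCL at each unknown node (sum of currents leaving = 0; resistances in Ω):
  Node 1: (V_1 - 5)/5100 + (V_1 - V_2)/1.6 = 0
  Node 2: (V_2 - V_1)/1.6 + (V_2 - 0)/6.8 = 0
Collecting terms (coefficients in siemens):
  0.6252·V_1 - 0.625·V_2 = 0.0009804
  0.7721·V_2 - 0.625·V_1 = 0
Determinant D = (0.6252)(0.7721) - (-0.625)(-0.625) = 0.09206
V_1 = [(0.0009804)(0.7721) - (-0.625)(0)]/D = 0.008222 V
V_2 = [(0.6252)(0) - (0.0009804)(-0.625)]/D = 0.006656 V
Power in each resistor, P = (ΔV)²/R:
  P_R1 = (5 - 0.008222)²/5100 = 0.004886 W
  P_R2 = (0.008222 - 0.006656)²/1.6 = 0.000001533 W
  P_R3 = (0.006656 - 0)²/6.8 = 0.000006514 W
P_total = P_R1 + P_R2 + P_R3 = 0.004894 W

Final answer: 0.004894 W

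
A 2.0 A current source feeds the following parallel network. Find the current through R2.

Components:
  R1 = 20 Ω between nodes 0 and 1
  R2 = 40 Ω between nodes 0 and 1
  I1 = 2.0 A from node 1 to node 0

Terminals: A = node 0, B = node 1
All resistors sit directly between nodes 0 and 1, so they are in parallel and share one voltage V; the full source current 2 A splits among them.
1/R_par = 1/20 + 1/40 = 0.075 S  =>  R_par = 13.33 Ω
V = I × R_par = 2 × 13.33 = 26.67 V
I_R2 = V/R2 = 26.67/40 = 0.6667 A

Final answer: 0.6667 A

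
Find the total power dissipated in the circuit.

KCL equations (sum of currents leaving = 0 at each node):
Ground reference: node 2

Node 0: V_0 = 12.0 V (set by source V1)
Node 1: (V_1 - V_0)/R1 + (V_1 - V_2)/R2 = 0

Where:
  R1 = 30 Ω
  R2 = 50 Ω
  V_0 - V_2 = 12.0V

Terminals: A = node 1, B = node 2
Nodal analysis, taking node 2 as the 0 V reference.
Source V1 fixes V_0 = 12 V.
KCL at each unknown node (sum of currents leaving = 0; resistances in Ω):
  Node 1: (V_1 - 12)/30 + (V_1 - 0)/50 = 0
Collecting terms: 0.05333 × V_1 = 0.4  =>  V_1 = 7.5 V
Power in each resistor, P = (ΔV)²/R:
  P_R1 = (12 - 7.5)²/30 = 0.675 W
  P_R2 = (7.5 - 0)²/50 = 1.125 W
P_total = P_R1 + P_R2 = 1.8 W

Final answer: 1.8 W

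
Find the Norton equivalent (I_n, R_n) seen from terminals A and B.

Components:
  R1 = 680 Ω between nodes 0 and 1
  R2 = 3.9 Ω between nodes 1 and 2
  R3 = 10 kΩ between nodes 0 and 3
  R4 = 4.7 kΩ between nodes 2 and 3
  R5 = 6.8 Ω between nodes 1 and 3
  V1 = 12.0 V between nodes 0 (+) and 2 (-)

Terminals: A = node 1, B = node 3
Find the Thévenin equivalent first; then I_n = V_th/R_th and R_n = R_th.
Step 1 — V_th is the open-circuit voltage V_A - V_B (nothing connected across the terminals).
Nodal analysis, taking node 2 as the 0 V reference.
Source V1 fixes V_0 = 12 V.
KCL at each unknown node (sum of currents leaving = 0; resistances in Ω):
  Node 1: (V_1 - 12)/680 + (V_1 - 0)/3.9 + (V_1 - V_3)/6.8 = 0
  Node 3: (V_3 - 12)/10000 + (V_3 - 0)/4700 + (V_3 - V_1)/6.8 = 0
Collecting terms (coefficients in siemens):
  0.4049·V_1 - 0.1471·V_3 = 0.01765
  0.1474·V_3 - 0.1471·V_1 = 0.0012
Determinant D = (0.4049)(0.1474) - (-0.1471)(-0.1471) = 0.03805
V_1 = [(0.01765)(0.1474) - (-0.1471)(0.0012)]/D = 0.07299 V
V_3 = [(0.4049)(0.0012) - (0.01765)(-0.1471)]/D = 0.08097 V
V_th = V_1 - V_3 = 0.07299 - 0.08097 = -0.007988 V
Step 2 — R_th: zero the source — replace V1 by a short circuit (node 2 merges into node 0) — and find the resistance seen between A (node 1) and B (node 3).
Reduce the network between node 1 (A) and node 3 (B) by series/parallel combination:
  Rp1 = R1 ‖ R2 (parallel, both between nodes 0 and 1) = 1/(1/680 + 1/3.9) = 3.878 Ω
  Rp2 = R3 ‖ R4 (parallel, both between nodes 0 and 3) = 1/(1/10000 + 1/4700) = 3197 Ω
  Rs1 = Rp1 + Rp2 (series, joined only at node 0) = 3.878 + 3197 = 3201 Ω
  Rp3 = R5 ‖ Rs1 (parallel, both between nodes 1 and 3) = 1/(1/6.8 + 1/3201) = 6.786 Ω
R_th = 6.786 Ω
I_n = V_th/R_th = -0.007988/6.786 = -0.001177 A, and R_n = R_th = 6.786 Ω

Final answer: I_n = -0.001177 A, R_n = 6.786 Ω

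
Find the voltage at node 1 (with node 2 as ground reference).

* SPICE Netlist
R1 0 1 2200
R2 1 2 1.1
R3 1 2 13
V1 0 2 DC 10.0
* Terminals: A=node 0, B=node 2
Nodal analysis, taking node 2 as the 0 V reference.
Source V1 fixes V_0 = 10 V.
KCL at each unknown node (sum of currents leaving = 0; resistances in Ω):
  Node 1: (V_1 - 10)/2200 + (V_1 - 0)/1.1 + (V_1 - 0)/13 = 0
Collecting terms: 0.9865 × V_1 = 0.004545  =>  V_1 = 0.004608 V
The requested potential is V_1 = 0.004608 V.

Final answer: V_1 = 0.004608 V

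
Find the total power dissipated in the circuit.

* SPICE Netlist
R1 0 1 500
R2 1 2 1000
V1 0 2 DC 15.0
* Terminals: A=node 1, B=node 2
Nodal analysis, taking node 2 as the 0 V reference.
Source V1 fixes V_0 = 15 V.
KCL at each unknown node (sum of currents leaving = 0; resistances in Ω):
  Node 1: (V_1 - 15)/500 + (V_1 - 0)/1000 = 0
Collecting terms: 0.003 × V_1 = 0.03  =>  V_1 = 10 V
Power in each resistor, P = (ΔV)²/R:
  P_R1 = (15 - 10)²/500 = 0.05 W
  P_R2 = (10 - 0)²/1000 = 0.1 W
P_total = P_R1 + P_R2 = 0.15 W

Final answer: 0.15 W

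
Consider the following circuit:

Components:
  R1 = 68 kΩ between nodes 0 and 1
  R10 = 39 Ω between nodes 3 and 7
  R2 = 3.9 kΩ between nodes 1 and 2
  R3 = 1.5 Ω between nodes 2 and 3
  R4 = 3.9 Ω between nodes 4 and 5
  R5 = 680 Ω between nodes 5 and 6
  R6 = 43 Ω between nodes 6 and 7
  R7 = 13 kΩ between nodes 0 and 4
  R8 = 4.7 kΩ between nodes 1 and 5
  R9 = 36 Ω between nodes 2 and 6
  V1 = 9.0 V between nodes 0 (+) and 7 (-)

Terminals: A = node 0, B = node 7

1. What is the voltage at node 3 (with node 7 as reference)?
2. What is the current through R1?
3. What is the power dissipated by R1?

Nodal analysis, taking node 7 as the 0 V reference.
Source V1 fixes V_0 = 9 V.
KCL at each unknown node (sum of currents leaving = 0; resistances in Ω):
  Node 1: (V_1 - 9)/68000 + (V_1 - V_2)/3900 + (V_1 - V_5)/4700 = 0
  Node 2: (V_2 - V_1)/3900 + (V_2 - V_3)/1.5 + (V_2 - V_6)/36 = 0
  Node 3: (V_3 - V_2)/1.5 + (V_3 - 0)/39 = 0
  Node 4: (V_4 - V_5)/3.9 + (V_4 - 9)/13000 = 0
  Node 5: (V_5 - V_4)/3.9 + (V_5 - V_6)/680 + (V_5 - V_1)/4700 = 0
  Node 6: (V_6 - V_5)/680 + (V_6 - 0)/43 + (V_6 - V_2)/36 = 0
Collecting terms (coefficients in siemens):
  0.0004839·V_1 - 0.0002564·V_2 - 0.0002128·V_5 = 0.0001324
  0.6947·V_2 - 0.0002564·V_1 - 0.6667·V_3 - 0.02778·V_6 = 0
  0.6923·V_3 - 0.6667·V_2 = 0
  0.2565·V_4 - 0.2564·V_5 = 0.0006923
  0.2581·V_5 - 0.0002128·V_1 - 0.2564·V_4 - 0.001471·V_6 = 0
  0.0525·V_6 - 0.02778·V_2 - 0.001471·V_5 = 0
Solving these 6 simultaneous equations (Gaussian elimination) gives:
  V_1 = 0.4864 V, V_2 = 0.01287 V, V_3 = 0.01239 V, V_4 = 0.4712 V
  V_5 = 0.4686 V, V_6 = 0.01993 V
Part 1:
  Read off the nodal solution: V_3 = 0.01239 V
Part 2:
  I_R1 = (V_0 - V_1)/R1 = (9 - 0.4864)/68000 = 0.0001252 A
  Magnitude: I_R1 = 0.0001252 A
Part 3:
  I_R1 = (V_0 - V_1)/R1 = (9 - 0.4864)/68000 = 0.0001252 A
  P_R1 = I_R1² × R1 = (0.0001252)² × 68000 = 0.001066 W

Final answers:
1. V_3 = 0.01239 V
2. I_R1 = 0.0001252 A
3. P_R1 = 0.001066 W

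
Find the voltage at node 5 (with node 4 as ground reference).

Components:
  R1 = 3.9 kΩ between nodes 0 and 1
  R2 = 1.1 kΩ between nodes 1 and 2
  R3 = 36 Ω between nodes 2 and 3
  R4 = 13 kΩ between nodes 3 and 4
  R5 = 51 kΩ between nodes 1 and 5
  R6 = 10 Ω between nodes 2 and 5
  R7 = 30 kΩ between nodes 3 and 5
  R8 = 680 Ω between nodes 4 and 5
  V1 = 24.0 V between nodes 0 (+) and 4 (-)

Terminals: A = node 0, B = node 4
Nodal analysis, taking node 4 as the 0 V reference.
Source V1 fixes V_0 = 24 V.
KCL at each unknown node (sum of currents leaving = 0; resistances in Ω):
  Node 1: (V_1 - 24)/3900 + (V_1 - V_2)/1100 + (V_1 - V_5)/51000 = 0
  Node 2: (V_2 - V_1)/1100 + (V_2 - V_3)/36 + (V_2 - V_5)/10 = 0
  Node 3: (V_3 - V_2)/36 + (V_3 - 0)/13000 + (V_3 - V_5)/30000 = 0
  Node 5: (V_5 - V_1)/51000 + (V_5 - V_2)/10 + (V_5 - V_3)/30000 + (V_5 - 0)/680 = 0
Collecting terms (coefficients in siemens):
  0.001185·V_1 - 0.0009091·V_2 - 0.00001961·V_5 = 0.006154
  0.1287·V_2 - 0.0009091·V_1 - 0.02778·V_3 - 0.1·V_5 = 0
  0.02789·V_3 - 0.02778·V_2 - 0.00003333·V_5 = 0
  0.1015·V_5 - 0.00001961·V_1 - 0.1·V_2 - 0.00003333·V_3 = 0
Solving these 4 simultaneous equations (Gaussian elimination) gives:
  V_1 = 7.38 V, V_2 = 2.792 V, V_3 = 2.784 V, V_5 = 2.752 V
The requested potential is V_5 = 2.752 V.

Final answer: V_5 = 2.752 V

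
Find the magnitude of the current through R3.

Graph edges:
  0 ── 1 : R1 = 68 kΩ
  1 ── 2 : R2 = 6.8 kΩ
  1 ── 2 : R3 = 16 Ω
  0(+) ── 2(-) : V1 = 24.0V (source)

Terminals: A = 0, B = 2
Nodal analysis, taking node 2 as the 0 V reference.
Source V1 fixes V_0 = 24 V.
KCL at each unknown node (sum of currents leaving = 0; resistances in Ω):
  Node 1: (V_1 - 24)/68000 + (V_1 - 0)/6800 + (V_1 - 0)/16 = 0
Collecting terms: 0.06266 × V_1 = 0.0003529  =>  V_1 = 0.005632 V
I_R3 = (V_1 - V_2)/R3 = (0.005632 - 0)/16 = 0.000352 A
|I_R3| = 0.000352 A

Final answer: |I_R3| = 0.000352 A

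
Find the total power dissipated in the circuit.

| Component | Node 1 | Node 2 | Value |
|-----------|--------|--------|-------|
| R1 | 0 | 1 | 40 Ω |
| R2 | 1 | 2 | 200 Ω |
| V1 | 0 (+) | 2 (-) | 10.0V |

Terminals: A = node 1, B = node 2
Nodal analysis, taking node 2 as the 0 V reference.
Source V1 fixes V_0 = 10 V.
KCL at each unknown node (sum of currents leaving = 0; resistances in Ω):
  Node 1: (V_1 - 10)/40 + (V_1 - 0)/200 = 0
Collecting terms: 0.03 × V_1 = 0.25  =>  V_1 = 8.333 V
Power in each resistor, P = (ΔV)²/R:
  P_R1 = (10 - 8.333)²/40 = 0.06944 W
  P_R2 = (8.333 - 0)²/200 = 0.3472 W
P_total = P_R1 + P_R2 = 0.4167 W

Final answer: 0.4167 W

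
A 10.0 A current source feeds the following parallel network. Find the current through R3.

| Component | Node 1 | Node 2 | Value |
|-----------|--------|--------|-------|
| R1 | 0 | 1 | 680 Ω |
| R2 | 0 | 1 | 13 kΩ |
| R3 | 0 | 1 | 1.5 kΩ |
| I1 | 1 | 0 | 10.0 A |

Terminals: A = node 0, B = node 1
All resistors sit directly between nodes 0 and 1, so they are in parallel and share one voltage V; the full source current 10 A splits among them.
1/R_par = 1/680 + 1/13000 + 1/1500 = 0.002214 S  =>  R_par = 451.6 Ω
V = I × R_par = 10 × 451.6 = 4516 V
I_R3 = V/R3 = 4516/1500 = 3.011 A

Final answer: 3.011 A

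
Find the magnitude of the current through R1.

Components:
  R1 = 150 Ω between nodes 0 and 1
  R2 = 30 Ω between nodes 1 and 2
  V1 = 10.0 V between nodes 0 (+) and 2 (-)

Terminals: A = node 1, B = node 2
Nodal analysis, taking node 2 as the 0 V reference.
Source V1 fixes V_0 = 10 V.
KCL at each unknown node (sum of currents leaving = 0; resistances in Ω):
  Node 1: (V_1 - 10)/150 + (V_1 - 0)/30 = 0
Collecting terms: 0.04 × V_1 = 0.06667  =>  V_1 = 1.667 V
I_R1 = (V_0 - V_1)/R1 = (10 - 1.667)/150 = 0.05556 A
|I_R1| = 0.05556 A

Final answer: |I_R1| = 0.05556 A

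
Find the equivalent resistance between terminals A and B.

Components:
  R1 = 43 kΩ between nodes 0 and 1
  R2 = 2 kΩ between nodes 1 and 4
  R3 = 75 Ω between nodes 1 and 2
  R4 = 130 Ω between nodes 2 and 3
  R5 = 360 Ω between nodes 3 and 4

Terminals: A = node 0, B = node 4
Reduce the network between node 0 (A) and node 4 (B) by series/parallel combination:
  Rs1 = R3 + R4 (series, joined only at node 2) = 75 + 130 = 205 Ω
  Rs2 = R5 + Rs1 (series, joined only at node 3) = 360 + 205 = 565 Ω
  Rp1 = R2 ‖ Rs2 (parallel, both between nodes 1 and 4) = 1/(1/2000 + 1/565) = 440.5 Ω
  Rs3 = R1 + Rp1 (series, joined only at node 1) = 43000 + 440.5 = 43440 Ω
R_eq = 43.44 kΩ

Final answer: 43.44 kΩ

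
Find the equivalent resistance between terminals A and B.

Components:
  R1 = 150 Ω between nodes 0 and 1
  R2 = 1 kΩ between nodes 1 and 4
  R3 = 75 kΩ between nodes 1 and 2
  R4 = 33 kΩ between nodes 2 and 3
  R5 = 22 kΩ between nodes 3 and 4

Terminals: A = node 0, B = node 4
Reduce the network between node 0 (A) and node 4 (B) by series/parallel combination:
  Rs1 = R3 + R4 (series, joined only at node 2) = 75000 + 33000 = 108000 Ω
  Rs2 = R5 + Rs1 (series, joined only at node 3) = 22000 + 108000 = 130000 Ω
  Rp1 = R2 ‖ Rs2 (parallel, both between nodes 1 and 4) = 1/(1/1000 + 1/130000) = 992.4 Ω
  Rs3 = R1 + Rp1 (series, joined only at node 1) = 150 + 992.4 = 1142 Ω
R_eq = 1.142 kΩ

Final answer: 1.142 kΩ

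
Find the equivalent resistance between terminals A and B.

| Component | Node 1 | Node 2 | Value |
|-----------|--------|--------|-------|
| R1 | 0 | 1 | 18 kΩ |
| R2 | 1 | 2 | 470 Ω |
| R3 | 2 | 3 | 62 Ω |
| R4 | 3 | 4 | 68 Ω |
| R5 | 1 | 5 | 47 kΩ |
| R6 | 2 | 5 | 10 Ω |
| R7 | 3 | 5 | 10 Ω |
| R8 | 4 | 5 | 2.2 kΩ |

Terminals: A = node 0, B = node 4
The network is not a plain series/parallel combination. Inject a 1 A test current into terminal A (node 0) and return it from terminal B (node 4); then R_eq = V_A / (1 A).
Nodal analysis, taking node 4 as the 0 V reference.
Current source I_test pushes 1 A into node 0 and draws it out of node 4.
KCL at each unknown node (sum of currents leaving = 0; resistances in Ω):
  Node 0: (V_0 - V_1)/18000 - 1 = 0
  Node 1: (V_1 - V_0)/18000 + (V_1 - V_2)/470 + (V_1 - V_5)/47000 = 0
  Node 2: (V_2 - V_1)/470 + (V_2 - V_3)/62 + (V_2 - V_5)/10 = 0
  Node 3: (V_3 - V_2)/62 + (V_3 - 0)/68 + (V_3 - V_5)/10 = 0
  Node 5: (V_5 - V_1)/47000 + (V_5 - V_2)/10 + (V_5 - V_3)/10 + (V_5 - 0)/2200 = 0
Collecting terms (coefficients in siemens):
  0.00005556·V_0 - 0.00005556·V_1 = 1
  0.002204·V_1 - 0.00005556·V_0 - 0.002128·V_2 - 0.00002128·V_5 = 0
  0.1183·V_2 - 0.002128·V_1 - 0.01613·V_3 - 0.1·V_5 = 0
  0.1308·V_3 - 0.01613·V_2 - 0.1·V_5 = 0
  0.2005·V_5 - 0.00002128·V_1 - 0.1·V_2 - 0.1·V_3 = 0
Solving these 5 simultaneous equations (Gaussian elimination) gives:
  V_0 = 18550 V, V_1 = 545.8 V, V_2 = 80.54 V, V_3 = 65.74 V
  V_5 = 73.02 V
R_eq = V_0 / 1 A = 18550 Ω = 18.55 kΩ

Final answer: 18.55 kΩ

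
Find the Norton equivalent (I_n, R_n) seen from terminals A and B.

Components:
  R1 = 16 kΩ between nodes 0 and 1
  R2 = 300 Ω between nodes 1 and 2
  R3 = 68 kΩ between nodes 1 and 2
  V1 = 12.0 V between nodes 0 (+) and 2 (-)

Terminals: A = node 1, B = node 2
Find the Thévenin equivalent first; then I_n = V_th/R_th and R_n = R_th.
Step 1 — V_th is the open-circuit voltage V_A - V_B (nothing connected across the terminals).
Nodal analysis, taking node 2 as the 0 V reference.
Source V1 fixes V_0 = 12 V.
KCL at each unknown node (sum of currents leaving = 0; resistances in Ω):
  Node 1: (V_1 - 12)/16000 + (V_1 - 0)/300 + (V_1 - 0)/68000 = 0
Collecting terms: 0.003411 × V_1 = 0.00075  =>  V_1 = 0.2199 V
V_th = V_1 - V_2 = 0.2199 - 0 = 0.2199 V
Step 2 — R_th: zero the source — replace V1 by a short circuit (node 2 merges into node 0) — and find the resistance seen between A (node 1) and B (node 0).
Reduce the network between node 1 (A) and node 0 (B) by series/parallel combination:
  Rp1 = R1 ‖ R2 ‖ R3 (parallel, all between nodes 0 and 1) = 1/(1/16000 + 1/300 + 1/68000) = 293.2 Ω
R_th = 293.2 Ω
I_n = V_th/R_th = 0.2199/293.2 = 0.00075 A, and R_n = R_th = 293.2 Ω

Final answer: I_n = 0.00075 A, R_n = 293.2 Ω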